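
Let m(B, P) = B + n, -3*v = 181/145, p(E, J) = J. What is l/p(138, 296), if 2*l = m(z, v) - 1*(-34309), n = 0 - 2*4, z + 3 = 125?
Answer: 34423/592 ≈ 58.147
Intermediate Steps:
z = 122 (z = -3 + 125 = 122)
v = -181/435 (v = -181/(3*145) = -1/3*181/145 = -181/435 ≈ -0.41609)
n = -8 (n = 0 - 8 = -8)
m(B, P) = -8 + B (m(B, P) = B - 8 = -8 + B)
l = 34423/2 (l = ((-8 + 122) - 1*(-34309))/2 = (114 + 34309)/2 = (1/2)*34423 = 34423/2 ≈ 17212.)
l/p(138, 296) = (34423/2)/296 = (34423/2)*(1/296) = 34423/592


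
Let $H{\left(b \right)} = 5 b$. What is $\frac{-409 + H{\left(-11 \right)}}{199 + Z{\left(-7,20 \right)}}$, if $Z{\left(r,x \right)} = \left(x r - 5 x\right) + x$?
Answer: $\frac{464}{21} \approx 22.095$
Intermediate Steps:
$Z{\left(r,x \right)} = - 4 x + r x$ ($Z{\left(r,x \right)} = \left(r x - 5 x\right) + x = \left(- 5 x + r x\right) + x = - 4 x + r x$)
$\frac{-409 + H{\left(-11 \right)}}{199 + Z{\left(-7,20 \right)}} = \frac{-409 + 5 \left(-11\right)}{199 + 20 \left(-4 - 7\right)} = \frac{-409 - 55}{199 + 20 \left(-11\right)} = - \frac{464}{199 - 220} = - \frac{464}{-21} = \left(-464\right) \left(- \frac{1}{21}\right) = \frac{464}{21}$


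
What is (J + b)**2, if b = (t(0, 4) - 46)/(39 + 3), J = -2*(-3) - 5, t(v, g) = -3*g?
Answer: 64/441 ≈ 0.14512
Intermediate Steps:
J = 1 (J = 6 - 5 = 1)
b = -29/21 (b = (-3*4 - 46)/(39 + 3) = (-12 - 46)/42 = -58*1/42 = -29/21 ≈ -1.3810)
(J + b)**2 = (1 - 29/21)**2 = (-8/21)**2 = 64/441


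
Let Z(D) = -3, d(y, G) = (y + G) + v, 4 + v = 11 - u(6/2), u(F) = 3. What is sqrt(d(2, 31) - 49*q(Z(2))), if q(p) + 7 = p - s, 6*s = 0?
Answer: sqrt(527) ≈ 22.956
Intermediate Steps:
s = 0 (s = (1/6)*0 = 0)
v = 4 (v = -4 + (11 - 1*3) = -4 + (11 - 3) = -4 + 8 = 4)
d(y, G) = 4 + G + y (d(y, G) = (y + G) + 4 = (G + y) + 4 = 4 + G + y)
q(p) = -7 + p (q(p) = -7 + (p - 1*0) = -7 + (p + 0) = -7 + p)
sqrt(d(2, 31) - 49*q(Z(2))) = sqrt((4 + 31 + 2) - 49*(-7 - 3)) = sqrt(37 - 49*(-10)) = sqrt(37 + 490) = sqrt(527)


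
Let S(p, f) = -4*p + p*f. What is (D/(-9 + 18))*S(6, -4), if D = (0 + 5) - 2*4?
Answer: 16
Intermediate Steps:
S(p, f) = -4*p + f*p
D = -3 (D = 5 - 8 = -3)
(D/(-9 + 18))*S(6, -4) = (-3/(-9 + 18))*(6*(-4 - 4)) = (-3/9)*(6*(-8)) = ((1/9)*(-3))*(-48) = -1/3*(-48) = 16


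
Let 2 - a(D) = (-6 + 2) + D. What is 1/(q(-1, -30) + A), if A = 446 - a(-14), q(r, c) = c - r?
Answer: 1/397 ≈ 0.0025189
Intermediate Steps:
a(D) = 6 - D (a(D) = 2 - ((-6 + 2) + D) = 2 - (-4 + D) = 2 + (4 - D) = 6 - D)
A = 426 (A = 446 - (6 - 1*(-14)) = 446 - (6 + 14) = 446 - 1*20 = 446 - 20 = 426)
1/(q(-1, -30) + A) = 1/((-30 - 1*(-1)) + 426) = 1/((-30 + 1) + 426) = 1/(-29 + 426) = 1/397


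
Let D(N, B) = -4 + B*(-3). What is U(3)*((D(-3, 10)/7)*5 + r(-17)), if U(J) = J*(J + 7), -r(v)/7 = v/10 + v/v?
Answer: -4071/7 ≈ -581.57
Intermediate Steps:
D(N, B) = -4 - 3*B
r(v) = -7 - 7*v/10 (r(v) = -7*(v/10 + v/v) = -7*(v*(1/10) + 1) = -7*(v/10 + 1) = -7*(1 + v/10) = -7 - 7*v/10)
U(J) = J*(7 + J)
U(3)*((D(-3, 10)/7)*5 + r(-17)) = (3*(7 + 3))*(((-4 - 3*10)/7)*5 + (-7 - 7/10*(-17))) = (3*10)*(((-4 - 30)*(1/7))*5 + (-7 + 119/10)) = 30*(-34*1/7*5 + 49/10) = 30*(-34/7*5 + 49/10) = 30*(-170/7 + 49/10) = 30*(-1357/70) = -4071/7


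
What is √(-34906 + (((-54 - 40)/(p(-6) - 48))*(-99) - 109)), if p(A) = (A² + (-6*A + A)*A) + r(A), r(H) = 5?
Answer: I*√10133717/17 ≈ 187.26*I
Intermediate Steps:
p(A) = 5 - 4*A² (p(A) = (A² + (-6*A + A)*A) + 5 = (A² + (-5*A)*A) + 5 = (A² - 5*A²) + 5 = -4*A² + 5 = 5 - 4*A²)
√(-34906 + (((-54 - 40)/(p(-6) - 48))*(-99) - 109)) = √(-34906 + (((-54 - 40)/((5 - 4*(-6)²) - 48))*(-99) - 109)) = √(-34906 + (-94/((5 - 4*36) - 48)*(-99) - 109)) = √(-34906 + (-94/((5 - 144) - 48)*(-99) - 109)) = √(-34906 + (-94/(-139 - 48)*(-99) - 109)) = √(-34906 + (-94/(-187)*(-99) - 109)) = √(-34906 + (-94*(-1/187)*(-99) - 109)) = √(-34906 + ((94/187)*(-99) - 109)) = √(-34906 + (-846/17 - 109)) = √(-34906 - 2699/17) = √(-596101/17) = I*√10133717/17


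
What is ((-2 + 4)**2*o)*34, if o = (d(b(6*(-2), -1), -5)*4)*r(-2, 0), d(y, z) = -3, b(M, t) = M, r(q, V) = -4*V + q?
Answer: 3264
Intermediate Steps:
r(q, V) = q - 4*V
o = 24 (o = (-3*4)*(-2 - 4*0) = -12*(-2 + 0) = -12*(-2) = 24)
((-2 + 4)**2*o)*34 = ((-2 + 4)**2*24)*34 = (2**2*24)*34 = (4*24)*34 = 96*34 = 3264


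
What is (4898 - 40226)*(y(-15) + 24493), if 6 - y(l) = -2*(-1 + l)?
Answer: -864370176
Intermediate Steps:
y(l) = 4 + 2*l (y(l) = 6 - (-2)*(-1 + l) = 6 - (2 - 2*l) = 6 + (-2 + 2*l) = 4 + 2*l)
(4898 - 40226)*(y(-15) + 24493) = (4898 - 40226)*((4 + 2*(-15)) + 24493) = -35328*((4 - 30) + 24493) = -35328*(-26 + 24493) = -35328*24467 = -864370176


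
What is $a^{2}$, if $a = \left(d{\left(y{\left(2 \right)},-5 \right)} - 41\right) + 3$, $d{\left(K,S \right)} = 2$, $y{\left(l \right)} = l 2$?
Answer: $1296$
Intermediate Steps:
$y{\left(l \right)} = 2 l$
$a = -36$ ($a = \left(2 - 41\right) + 3 = -39 + 3 = -36$)
$a^{2} = \left(-36\right)^{2} = 1296$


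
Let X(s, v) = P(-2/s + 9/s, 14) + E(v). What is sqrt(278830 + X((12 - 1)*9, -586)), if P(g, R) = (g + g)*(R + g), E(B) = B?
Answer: sqrt(2727088946)/99 ≈ 527.49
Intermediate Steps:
P(g, R) = 2*g*(R + g) (P(g, R) = (2*g)*(R + g) = 2*g*(R + g))
X(s, v) = v + 14*(14 + 7/s)/s (X(s, v) = 2*(-2/s + 9/s)*(14 + (-2/s + 9/s)) + v = 2*(7/s)*(14 + 7/s) + v = 14*(14 + 7/s)/s + v = v + 14*(14 + 7/s)/s)
sqrt(278830 + X((12 - 1)*9, -586)) = sqrt(278830 + (-586 + 98/((12 - 1)*9)**2 + 196/(((12 - 1)*9)))) = sqrt(278830 + (-586 + 98/(11*9)**2 + 196/((11*9)))) = sqrt(278830 + (-586 + 98/99**2 + 196/99)) = sqrt(278830 + (-586 + 98*(1/9801) + 196*(1/99))) = sqrt(278830 + (-586 + 98/9801 + 196/99)) = sqrt(278830 - 5723884/9801) = sqrt(2727088946/9801) = sqrt(2727088946)/99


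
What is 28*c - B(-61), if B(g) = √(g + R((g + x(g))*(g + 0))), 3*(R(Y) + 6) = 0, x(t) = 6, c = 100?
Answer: 2800 - I*√67 ≈ 2800.0 - 8.1853*I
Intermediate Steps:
R(Y) = -6 (R(Y) = -6 + (⅓)*0 = -6 + 0 = -6)
B(g) = √(-6 + g) (B(g) = √(g - 6) = √(-6 + g))
28*c - B(-61) = 28*100 - √(-6 - 61) = 2800 - √(-67) = 2800 - I*√67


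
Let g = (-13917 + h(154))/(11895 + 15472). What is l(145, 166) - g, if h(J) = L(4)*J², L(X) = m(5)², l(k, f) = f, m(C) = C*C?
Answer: -10265661/27367 ≈ -375.11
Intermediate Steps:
m(C) = C²
L(X) = 625 (L(X) = (5²)² = 25² = 625)
h(J) = 625*J²
g = 14808583/27367 (g = (-13917 + 625*154²)/(11895 + 15472) = (-13917 + 625*23716)/27367 = (-13917 + 14822500)*(1/27367) = 14808583*(1/27367) = 14808583/27367 ≈ 541.11)
l(145, 166) - g = 166 - 1*14808583/27367 = 166 - 14808583/27367 = -10265661/27367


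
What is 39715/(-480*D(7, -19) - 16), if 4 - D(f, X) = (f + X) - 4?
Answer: -39715/9616 ≈ -4.1301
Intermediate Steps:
D(f, X) = 8 - X - f (D(f, X) = 4 - ((f + X) - 4) = 4 - ((X + f) - 4) = 4 - (-4 + X + f) = 4 + (4 - X - f) = 8 - X - f)
39715/(-480*D(7, -19) - 16) = 39715/(-480*(8 - 1*(-19) - 1*7) - 16) = 39715/(-480*(8 + 19 - 7) - 16) = 39715/(-480*20 - 16) = 39715/(-9600 - 16) = 39715/(-9616) = 39715*(-1/9616) = -39715/9616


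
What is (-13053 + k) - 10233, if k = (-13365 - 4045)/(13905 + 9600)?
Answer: -109470968/4701 ≈ -23287.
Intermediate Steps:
k = -3482/4701 (k = -17410/23505 = -17410*1/23505 = -3482/4701 ≈ -0.74069)
(-13053 + k) - 10233 = (-13053 - 3482/4701) - 10233 = -61365635/4701 - 10233 = -109470968/4701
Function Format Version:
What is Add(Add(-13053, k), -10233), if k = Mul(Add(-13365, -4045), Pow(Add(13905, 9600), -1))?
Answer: Rational(-109470968, 4701) ≈ -23287.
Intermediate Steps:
k = Rational(-3482, 4701) (k = Mul(-17410, Pow(23505, -1)) = Mul(-17410, Rational(1, 23505)) = Rational(-3482, 4701) ≈ -0.74069)
Add(Add(-13053, k), -10233) = Add(Add(-13053, Rational(-3482, 4701)), -10233) = Add(Rational(-61365635, 4701), -10233) = Rational(-109470968, 4701)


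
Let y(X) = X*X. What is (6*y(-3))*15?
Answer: 810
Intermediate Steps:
y(X) = X**2
(6*y(-3))*15 = (6*(-3)**2)*15 = (6*9)*15 = 54*15 = 810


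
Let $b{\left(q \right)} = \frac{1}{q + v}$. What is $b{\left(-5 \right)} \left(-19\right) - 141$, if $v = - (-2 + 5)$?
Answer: $- \frac{1109}{8} \approx -138.63$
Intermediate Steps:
$v = -3$ ($v = \left(-1\right) 3 = -3$)
$b{\left(q \right)} = \frac{1}{-3 + q}$ ($b{\left(q \right)} = \frac{1}{q - 3} = \frac{1}{-3 + q}$)
$b{\left(-5 \right)} \left(-19\right) - 141 = \frac{1}{-3 - 5} \left(-19\right) - 141 = \frac{1}{-8} \left(-19\right) - 141 = \left(- \frac{1}{8}\right) \left(-19\right) - 141 = \frac{19}{8} - 141 = - \frac{1109}{8}$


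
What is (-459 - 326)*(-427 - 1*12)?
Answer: 344615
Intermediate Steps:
(-459 - 326)*(-427 - 1*12) = -785*(-427 - 12) = -785*(-439) = 344615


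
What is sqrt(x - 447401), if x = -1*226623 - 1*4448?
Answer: 2*I*sqrt(169618) ≈ 823.69*I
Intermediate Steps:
x = -231071 (x = -226623 - 4448 = -231071)
sqrt(x - 447401) = sqrt(-231071 - 447401) = sqrt(-678472) = 2*I*sqrt(169618)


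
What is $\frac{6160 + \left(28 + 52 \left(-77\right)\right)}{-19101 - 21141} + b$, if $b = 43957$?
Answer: $\frac{294819235}{6707} \approx 43957.0$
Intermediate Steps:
$\frac{6160 + \left(28 + 52 \left(-77\right)\right)}{-19101 - 21141} + b = \frac{6160 + \left(28 + 52 \left(-77\right)\right)}{-19101 - 21141} + 43957 = \frac{6160 + \left(28 - 4004\right)}{-40242} + 43957 = \left(6160 - 3976\right) \left(- \frac{1}{40242}\right) + 43957 = 2184 \left(- \frac{1}{40242}\right) + 43957 = - \frac{364}{6707} + 43957 = \frac{294819235}{6707}$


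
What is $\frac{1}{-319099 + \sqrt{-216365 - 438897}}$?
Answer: $- \frac{319099}{101824827063} - \frac{i \sqrt{655262}}{101824827063} \approx -3.1338 \cdot 10^{-6} - 7.9498 \cdot 10^{-9} i$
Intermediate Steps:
$\frac{1}{-319099 + \sqrt{-216365 - 438897}} = \frac{1}{-319099 + \sqrt{-655262}} = \frac{1}{-319099 + i \sqrt{655262}}$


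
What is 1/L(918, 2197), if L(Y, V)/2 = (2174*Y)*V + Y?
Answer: 1/8769248244 ≈ 1.1403e-10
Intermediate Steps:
L(Y, V) = 2*Y + 4348*V*Y (L(Y, V) = 2*((2174*Y)*V + Y) = 2*(2174*V*Y + Y) = 2*(Y + 2174*V*Y) = 2*Y + 4348*V*Y)
1/L(918, 2197) = 1/(2*918*(1 + 2174*2197)) = 1/(2*918*(1 + 4776278)) = 1/(2*918*4776279) = 1/8769248244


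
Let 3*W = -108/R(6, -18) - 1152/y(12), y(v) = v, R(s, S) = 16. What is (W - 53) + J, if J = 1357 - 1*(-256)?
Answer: 6103/4 ≈ 1525.8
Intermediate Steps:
J = 1613 (J = 1357 + 256 = 1613)
W = -137/4 (W = (-108/16 - 1152/12)/3 = (-108*1/16 - 1152*1/12)/3 = (-27/4 - 96)/3 = (⅓)*(-411/4) = -137/4 ≈ -34.250)
(W - 53) + J = (-137/4 - 53) + 1613 = -349/4 + 1613 = 6103/4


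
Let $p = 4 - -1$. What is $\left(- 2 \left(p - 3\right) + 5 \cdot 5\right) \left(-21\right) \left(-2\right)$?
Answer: $882$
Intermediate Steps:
$p = 5$ ($p = 4 + 1 = 5$)
$\left(- 2 \left(p - 3\right) + 5 \cdot 5\right) \left(-21\right) \left(-2\right) = \left(- 2 \left(5 - 3\right) + 5 \cdot 5\right) \left(-21\right) \left(-2\right) = \left(\left(-2\right) 2 + 25\right) \left(-21\right) \left(-2\right) = \left(-4 + 25\right) \left(-21\right) \left(-2\right) = 21 \left(-21\right) \left(-2\right) = \left(-441\right) \left(-2\right) = 882$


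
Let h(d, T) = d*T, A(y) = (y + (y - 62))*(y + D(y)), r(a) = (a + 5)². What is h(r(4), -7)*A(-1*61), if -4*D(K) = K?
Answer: -4773006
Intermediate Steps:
D(K) = -K/4
r(a) = (5 + a)²
A(y) = 3*y*(-62 + 2*y)/4 (A(y) = (y + (y - 62))*(y - y/4) = (y + (-62 + y))*(3*y/4) = (-62 + 2*y)*(3*y/4) = 3*y*(-62 + 2*y)/4)
h(d, T) = T*d
h(r(4), -7)*A(-1*61) = (-7*(5 + 4)²)*(3*(-1*61)*(-31 - 1*61)/2) = (-7*9²)*((3/2)*(-61)*(-31 - 61)) = (-7*81)*((3/2)*(-61)*(-92)) = -567*8418 = -4773006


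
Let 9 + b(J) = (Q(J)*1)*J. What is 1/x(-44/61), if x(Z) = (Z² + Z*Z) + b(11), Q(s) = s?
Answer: 3721/420624 ≈ 0.0088464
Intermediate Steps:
b(J) = -9 + J² (b(J) = -9 + (J*1)*J = -9 + J*J = -9 + J²)
x(Z) = 112 + 2*Z² (x(Z) = (Z² + Z*Z) + (-9 + 11²) = (Z² + Z²) + (-9 + 121) = 2*Z² + 112 = 112 + 2*Z²)
1/x(-44/61) = 1/(112 + 2*(-44/61)²) = 1/(112 + 2*(1936/3721)) = 1/(112 + 3872/3721) = 1/(420624/3721) = 3721/420624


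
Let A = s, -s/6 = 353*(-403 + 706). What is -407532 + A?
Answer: -1049286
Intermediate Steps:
s = -641754 (s = -2118*(-403 + 706) = -2118*303 = -6*106959 = -641754)
A = -641754
-407532 + A = -407532 - 641754 = -1049286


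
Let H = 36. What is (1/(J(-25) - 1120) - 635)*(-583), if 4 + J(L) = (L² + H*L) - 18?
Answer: 524581068/1417 ≈ 3.7021e+5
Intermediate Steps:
J(L) = -22 + L² + 36*L (J(L) = -4 + ((L² + 36*L) - 18) = -4 + (-18 + L² + 36*L) = -22 + L² + 36*L)
(1/(J(-25) - 1120) - 635)*(-583) = (1/((-22 + (-25)² + 36*(-25)) - 1120) - 635)*(-583) = (1/((-22 + 625 - 900) - 1120) - 635)*(-583) = (1/(-297 - 1120) - 635)*(-583) = (1/(-1417) - 635)*(-583) = (-1/1417 - 635)*(-583) = -899796/1417*(-583) = 524581068/1417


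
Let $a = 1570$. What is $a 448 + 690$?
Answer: $704050$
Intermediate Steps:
$a 448 + 690 = 1570 \cdot 448 + 690 = 703360 + 690 = 704050$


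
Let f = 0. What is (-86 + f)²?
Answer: 7396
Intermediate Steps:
(-86 + f)² = (-86 + 0)² = (-86)² = 7396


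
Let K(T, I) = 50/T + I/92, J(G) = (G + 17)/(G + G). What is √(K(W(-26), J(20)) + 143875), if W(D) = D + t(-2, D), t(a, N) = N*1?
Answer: √20579974098190/11960 ≈ 379.31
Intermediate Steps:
t(a, N) = N
J(G) = (17 + G)/(2*G) (J(G) = (17 + G)/((2*G)) = (17 + G)*(1/(2*G)) = (17 + G)/(2*G))
W(D) = 2*D (W(D) = D + D = 2*D)
K(T, I) = 50/T + I/92 (K(T, I) = 50/T + I*(1/92) = 50/T + I/92)
√(K(W(-26), J(20)) + 143875) = √((50/((2*(-26))) + ((½)*(17 + 20)/20)/92) + 143875) = √((50/(-52) + ((½)*(1/20)*37)/92) + 143875) = √((50*(-1/52) + (1/92)*(37/40)) + 143875) = √((-25/26 + 37/3680) + 143875) = √(-45519/47840 + 143875) = √(6882934481/47840) = √20579974098190/11960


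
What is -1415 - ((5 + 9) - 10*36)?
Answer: -1069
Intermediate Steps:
-1415 - ((5 + 9) - 10*36) = -1415 - (14 - 360) = -1415 - 1*(-346) = -1415 + 346 = -1069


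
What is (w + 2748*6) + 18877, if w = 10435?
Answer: 45800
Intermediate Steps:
(w + 2748*6) + 18877 = (10435 + 2748*6) + 18877 = (10435 + 16488) + 18877 = 26923 + 18877 = 45800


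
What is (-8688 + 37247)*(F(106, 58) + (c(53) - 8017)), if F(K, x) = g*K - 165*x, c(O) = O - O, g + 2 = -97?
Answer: -801965279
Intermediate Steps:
g = -99 (g = -2 - 97 = -99)
c(O) = 0
F(K, x) = -165*x - 99*K (F(K, x) = -99*K - 165*x = -165*x - 99*K)
(-8688 + 37247)*(F(106, 58) + (c(53) - 8017)) = (-8688 + 37247)*((-165*58 - 99*106) + (0 - 8017)) = 28559*((-9570 - 10494) - 8017) = 28559*(-20064 - 8017) = 28559*(-28081) = -801965279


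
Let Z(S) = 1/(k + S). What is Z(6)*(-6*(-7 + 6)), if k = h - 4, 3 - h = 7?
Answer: -3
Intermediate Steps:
h = -4 (h = 3 - 1*7 = 3 - 7 = -4)
k = -8 (k = -4 - 4 = -8)
Z(S) = 1/(-8 + S)
Z(6)*(-6*(-7 + 6)) = (-6*(-7 + 6))/(-8 + 6) = (-6*(-1))/(-2) = -½*6 = -3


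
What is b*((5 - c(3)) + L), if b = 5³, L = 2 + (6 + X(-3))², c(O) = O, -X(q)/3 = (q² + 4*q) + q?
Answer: 72500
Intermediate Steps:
X(q) = -15*q - 3*q² (X(q) = -3*((q² + 4*q) + q) = -3*(q² + 5*q) = -15*q - 3*q²)
L = 578 (L = 2 + (6 - 3*(-3)*(5 - 3))² = 2 + (6 - 3*(-3)*2)² = 2 + (6 + 18)² = 2 + 24² = 2 + 576 = 578)
b = 125
b*((5 - c(3)) + L) = 125*((5 - 1*3) + 578) = 125*((5 - 3) + 578) = 125*(2 + 578) = 125*580 = 72500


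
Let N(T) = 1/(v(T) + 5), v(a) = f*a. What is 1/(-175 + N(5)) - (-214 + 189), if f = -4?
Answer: 65635/2626 ≈ 24.994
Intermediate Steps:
v(a) = -4*a
N(T) = 1/(5 - 4*T) (N(T) = 1/(-4*T + 5) = 1/(5 - 4*T))
1/(-175 + N(5)) - (-214 + 189) = 1/(-175 + 1/(5 - 4*5)) - (-214 + 189) = 1/(-175 + 1/(5 - 20)) - 1*(-25) = 1/(-175 + 1/(-15)) + 25 = 1/(-175 - 1/15) + 25 = 1/(-2626/15) + 25 = -15/2626 + 25 = 65635/2626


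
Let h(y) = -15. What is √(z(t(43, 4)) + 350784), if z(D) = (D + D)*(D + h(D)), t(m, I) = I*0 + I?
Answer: 2*√87674 ≈ 592.20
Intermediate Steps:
t(m, I) = I (t(m, I) = 0 + I = I)
z(D) = 2*D*(-15 + D) (z(D) = (D + D)*(D - 15) = (2*D)*(-15 + D) = 2*D*(-15 + D))
√(z(t(43, 4)) + 350784) = √(2*4*(-15 + 4) + 350784) = √(2*4*(-11) + 350784) = √(-88 + 350784) = √350696 = 2*√87674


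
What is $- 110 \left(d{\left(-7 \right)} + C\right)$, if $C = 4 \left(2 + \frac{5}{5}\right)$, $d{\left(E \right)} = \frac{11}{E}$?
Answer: $- \frac{8030}{7} \approx -1147.1$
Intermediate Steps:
$C = 12$ ($C = 4 \left(2 + 5 \cdot \frac{1}{5}\right) = 4 \left(2 + 1\right) = 4 \cdot 3 = 12$)
$- 110 \left(d{\left(-7 \right)} + C\right) = - 110 \left(\frac{11}{-7} + 12\right) = - 110 \left(11 \left(- \frac{1}{7}\right) + 12\right) = - 110 \left(- \frac{11}{7} + 12\right) = \left(-110\right) \frac{73}{7} = - \frac{8030}{7}$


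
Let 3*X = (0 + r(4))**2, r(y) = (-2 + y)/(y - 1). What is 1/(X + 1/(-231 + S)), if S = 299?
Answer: 1836/299 ≈ 6.1405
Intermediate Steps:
r(y) = (-2 + y)/(-1 + y)
X = 4/27 (X = (0 + (-2 + 4)/(-1 + 4))**2/3 = (0 + 2/3)**2/3 = (2/3)**2/3 = (1/3)*(4/9) = 4/27 ≈ 0.14815)
1/(X + 1/(-231 + S)) = 1/(4/27 + 1/(-231 + 299)) = 1/(4/27 + 1/68) = 1/(299/1836) = 1836/299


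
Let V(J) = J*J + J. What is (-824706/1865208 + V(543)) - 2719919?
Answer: -753707996887/310868 ≈ -2.4245e+6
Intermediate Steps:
V(J) = J + J² (V(J) = J² + J = J + J²)
(-824706/1865208 + V(543)) - 2719919 = (-824706/1865208 + 543*(1 + 543)) - 2719919 = (-824706*1/1865208 + 543*544) - 2719919 = (-137451/310868 + 295392) - 2719919 = 91827782805/310868 - 2719919 = -753707996887/310868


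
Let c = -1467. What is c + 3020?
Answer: 1553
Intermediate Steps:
c + 3020 = -1467 + 3020 = 1553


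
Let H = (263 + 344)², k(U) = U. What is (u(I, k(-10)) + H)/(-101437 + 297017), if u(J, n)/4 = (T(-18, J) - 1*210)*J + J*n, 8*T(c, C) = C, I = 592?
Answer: 22721/195580 ≈ 0.11617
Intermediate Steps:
T(c, C) = C/8
u(J, n) = 4*J*n + 4*J*(-210 + J/8) (u(J, n) = 4*((J/8 - 1*210)*J + J*n) = 4*((J/8 - 210)*J + J*n) = 4*((-210 + J/8)*J + J*n) = 4*(J*(-210 + J/8) + J*n) = 4*(J*n + J*(-210 + J/8)) = 4*J*n + 4*J*(-210 + J/8))
H = 368449 (H = 607² = 368449)
(u(I, k(-10)) + H)/(-101437 + 297017) = ((½)*592*(-1680 + 592 + 8*(-10)) + 368449)/(-101437 + 297017) = ((½)*592*(-1680 + 592 - 80) + 368449)/195580 = ((½)*592*(-1168) + 368449)*(1/195580) = (-345728 + 368449)*(1/195580) = 22721*(1/195580) = 22721/195580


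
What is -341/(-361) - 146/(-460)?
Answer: 104783/83030 ≈ 1.2620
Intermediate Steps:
-341/(-361) - 146/(-460) = -341*(-1/361) - 146*(-1/460) = 341/361 + 73/230 = 104783/83030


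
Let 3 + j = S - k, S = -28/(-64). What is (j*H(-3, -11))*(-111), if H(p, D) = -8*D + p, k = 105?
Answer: 16237635/16 ≈ 1.0149e+6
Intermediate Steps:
S = 7/16 (S = -28*(-1/64) = 7/16 ≈ 0.43750)
H(p, D) = p - 8*D
j = -1721/16 (j = -3 + (7/16 - 1*105) = -3 + (7/16 - 105) = -3 - 1673/16 = -1721/16 ≈ -107.56)
(j*H(-3, -11))*(-111) = -1721*(-3 - 8*(-11))/16*(-111) = -1721*(-3 + 88)/16*(-111) = -1721/16*85*(-111) = -146285/16*(-111) = 16237635/16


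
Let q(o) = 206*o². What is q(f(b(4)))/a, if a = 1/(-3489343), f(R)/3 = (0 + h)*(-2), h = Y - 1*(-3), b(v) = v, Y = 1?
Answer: -414031483008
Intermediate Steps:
h = 4 (h = 1 - 1*(-3) = 1 + 3 = 4)
f(R) = -24 (f(R) = 3*((0 + 4)*(-2)) = 3*(4*(-2)) = 3*(-8) = -24)
a = -1/3489343 ≈ -2.8659e-7
q(f(b(4)))/a = (206*(-24)²)/(-1/3489343) = (206*576)*(-3489343) = 118656*(-3489343) = -414031483008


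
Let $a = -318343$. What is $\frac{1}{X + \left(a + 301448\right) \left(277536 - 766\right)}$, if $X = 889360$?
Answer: $- \frac{1}{4675139790} \approx -2.139 \cdot 10^{-10}$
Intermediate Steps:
$\frac{1}{X + \left(a + 301448\right) \left(277536 - 766\right)} = \frac{1}{889360 + \left(-318343 + 301448\right) \left(277536 - 766\right)} = \frac{1}{889360 - 16895 \left(277536 - 766\right)} = \frac{1}{889360 - 4676029150} = \frac{1}{-4675139790} = - \frac{1}{4675139790}$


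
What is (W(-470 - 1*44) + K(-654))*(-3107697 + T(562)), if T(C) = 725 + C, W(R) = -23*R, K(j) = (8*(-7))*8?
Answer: -35332307340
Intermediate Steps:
K(j) = -448 (K(j) = -56*8 = -448)
(W(-470 - 1*44) + K(-654))*(-3107697 + T(562)) = (-23*(-470 - 1*44) - 448)*(-3107697 + (725 + 562)) = (-23*(-470 - 44) - 448)*(-3107697 + 1287) = (-23*(-514) - 448)*(-3106410) = (11822 - 448)*(-3106410) = 11374*(-3106410) = -35332307340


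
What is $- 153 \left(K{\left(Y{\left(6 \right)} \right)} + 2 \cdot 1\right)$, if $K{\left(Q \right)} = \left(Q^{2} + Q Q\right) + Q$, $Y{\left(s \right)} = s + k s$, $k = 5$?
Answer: $-402390$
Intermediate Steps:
$Y{\left(s \right)} = 6 s$ ($Y{\left(s \right)} = s + 5 s = 6 s$)
$K{\left(Q \right)} = Q + 2 Q^{2}$ ($K{\left(Q \right)} = \left(Q^{2} + Q^{2}\right) + Q = 2 Q^{2} + Q = Q + 2 Q^{2}$)
$- 153 \left(K{\left(Y{\left(6 \right)} \right)} + 2 \cdot 1\right) = - 153 \left(6 \cdot 6 \left(1 + 2 \cdot 6 \cdot 6\right) + 2 \cdot 1\right) = - 153 \left(36 \left(1 + 2 \cdot 36\right) + 2\right) = - 153 \left(36 \left(1 + 72\right) + 2\right) = - 153 \left(36 \cdot 73 + 2\right) = - 153 \left(2628 + 2\right) = \left(-153\right) 2630 = -402390$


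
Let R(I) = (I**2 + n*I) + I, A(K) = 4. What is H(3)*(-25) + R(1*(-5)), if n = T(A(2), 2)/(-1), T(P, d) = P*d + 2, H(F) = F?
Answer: -5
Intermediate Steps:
T(P, d) = 2 + P*d
n = -10 (n = (2 + 4*2)/(-1) = (2 + 8)*(-1) = 10*(-1) = -10)
R(I) = I**2 - 9*I (R(I) = (I**2 - 10*I) + I = I**2 - 9*I)
H(3)*(-25) + R(1*(-5)) = 3*(-25) + (1*(-5))*(-9 + 1*(-5)) = -75 - 5*(-9 - 5) = -75 - 5*(-14) = -75 + 70 = -5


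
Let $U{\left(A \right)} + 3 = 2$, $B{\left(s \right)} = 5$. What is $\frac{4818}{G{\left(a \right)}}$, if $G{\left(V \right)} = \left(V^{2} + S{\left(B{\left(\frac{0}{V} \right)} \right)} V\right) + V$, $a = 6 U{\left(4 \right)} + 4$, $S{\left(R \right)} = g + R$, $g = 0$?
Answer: $- \frac{2409}{4} \approx -602.25$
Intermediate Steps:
$U{\left(A \right)} = -1$ ($U{\left(A \right)} = -3 + 2 = -1$)
$S{\left(R \right)} = R$ ($S{\left(R \right)} = 0 + R = R$)
$a = -2$ ($a = 6 \left(-1\right) + 4 = -6 + 4 = -2$)
$G{\left(V \right)} = V^{2} + 6 V$ ($G{\left(V \right)} = \left(V^{2} + 5 V\right) + V = V^{2} + 6 V$)
$\frac{4818}{G{\left(a \right)}} = \frac{4818}{\left(-2\right) \left(6 - 2\right)} = \frac{4818}{\left(-2\right) 4} = \frac{4818}{-8} = 4818 \left(- \frac{1}{8}\right) = - \frac{2409}{4}$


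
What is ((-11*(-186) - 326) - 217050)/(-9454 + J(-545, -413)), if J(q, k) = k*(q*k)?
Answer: 215330/92969559 ≈ 0.0023161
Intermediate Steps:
J(q, k) = q*k**2 (J(q, k) = k*(k*q) = q*k**2)
((-11*(-186) - 326) - 217050)/(-9454 + J(-545, -413)) = ((-11*(-186) - 326) - 217050)/(-9454 - 545*(-413)**2) = ((2046 - 326) - 217050)/(-9454 - 545*170569) = (1720 - 217050)/(-9454 - 92960105) = -215330/(-92969559) = -215330*(-1/92969559) = 215330/92969559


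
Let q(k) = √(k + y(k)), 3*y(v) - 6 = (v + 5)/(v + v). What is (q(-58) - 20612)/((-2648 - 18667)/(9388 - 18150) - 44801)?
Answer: 180602344/392525047 - 56953*I*√10005/34149679089 ≈ 0.4601 - 0.00016682*I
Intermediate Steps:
y(v) = 2 + (5 + v)/(6*v) (y(v) = 2 + ((v + 5)/(v + v))/3 = 2 + ((5 + v)/((2*v)))/3 = 2 + ((5 + v)*(1/(2*v)))/3 = 2 + ((5 + v)/(2*v))/3 = 2 + (5 + v)/(6*v))
q(k) = √(k + (5 + 13*k)/(6*k))
(q(-58) - 20612)/((-2648 - 18667)/(9388 - 18150) - 44801) = (√(78 + 30/(-58) + 36*(-58))/6 - 20612)/((-2648 - 18667)/(9388 - 18150) - 44801) = (√(78 + 30*(-1/58) - 2088)/6 - 20612)/(-21315/(-8762) - 44801) = (√(78 - 15/29 - 2088)/6 - 20612)/(-21315*(-1/8762) - 44801) = (√(-58305/29)/6 - 20612)/(21315/8762 - 44801) = ((13*I*√10005/29)/6 - 20612)/(-392525047/8762) = (13*I*√10005/174 - 20612)*(-8762/392525047) = (-20612 + 13*I*√10005/174)*(-8762/392525047) = 180602344/392525047 - 56953*I*√10005/34149679089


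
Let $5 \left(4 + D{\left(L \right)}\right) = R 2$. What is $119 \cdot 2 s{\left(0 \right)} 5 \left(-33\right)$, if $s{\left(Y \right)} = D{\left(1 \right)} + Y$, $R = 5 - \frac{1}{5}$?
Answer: $\frac{408408}{5} \approx 81682.0$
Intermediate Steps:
$R = \frac{24}{5}$ ($R = 5 - \frac{1}{5} = \frac{24}{5} \approx 4.8$)
$D{\left(L \right)} = - \frac{52}{25}$ ($D{\left(L \right)} = -4 + \frac{\frac{24}{5} \cdot 2}{5} = -4 + \frac{1}{5} \cdot \frac{48}{5} = -4 + \frac{48}{25} = - \frac{52}{25}$)
$s{\left(Y \right)} = - \frac{52}{25} + Y$
$119 \cdot 2 s{\left(0 \right)} 5 \left(-33\right) = 119 \cdot 2 \left(- \frac{52}{25} + 0\right) 5 \left(-33\right) = 119 \cdot 2 \left(- \frac{52}{25}\right) 5 \left(-33\right) = 119 \left(\left(- \frac{104}{25}\right) 5\right) \left(-33\right) = 119 \left(- \frac{104}{5}\right) \left(-33\right) = \left(- \frac{12376}{5}\right) \left(-33\right) = \frac{408408}{5}$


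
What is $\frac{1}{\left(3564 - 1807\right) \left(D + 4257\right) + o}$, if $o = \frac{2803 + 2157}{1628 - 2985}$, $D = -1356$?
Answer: $\frac{1357}{6916701389} \approx 1.9619 \cdot 10^{-7}$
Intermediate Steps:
$o = - \frac{4960}{1357}$ ($o = \frac{4960}{-1357} = 4960 \left(- \frac{1}{1357}\right) = - \frac{4960}{1357} \approx -3.6551$)
$\frac{1}{\left(3564 - 1807\right) \left(D + 4257\right) + o} = \frac{1}{\left(3564 - 1807\right) \left(-1356 + 4257\right) - \frac{4960}{1357}} = \frac{1}{1757 \cdot 2901 - \frac{4960}{1357}} = \frac{1}{5097057 - \frac{4960}{1357}} = \frac{1}{\frac{6916701389}{1357}} = \frac{1357}{6916701389}$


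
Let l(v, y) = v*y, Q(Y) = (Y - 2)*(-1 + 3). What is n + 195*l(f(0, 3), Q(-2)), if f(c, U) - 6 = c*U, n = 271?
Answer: -9089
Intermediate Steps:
Q(Y) = -4 + 2*Y (Q(Y) = (-2 + Y)*2 = -4 + 2*Y)
f(c, U) = 6 + U*c (f(c, U) = 6 + c*U = 6 + U*c)
n + 195*l(f(0, 3), Q(-2)) = 271 + 195*((6 + 3*0)*(-4 + 2*(-2))) = 271 + 195*((6 + 0)*(-4 - 4)) = 271 + 195*(6*(-8)) = 271 + 195*(-48) = 271 - 9360 = -9089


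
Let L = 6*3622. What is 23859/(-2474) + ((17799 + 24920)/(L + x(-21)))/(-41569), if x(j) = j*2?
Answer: -5378033567449/557659150785 ≈ -9.6440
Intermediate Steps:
x(j) = 2*j
L = 21732
23859/(-2474) + ((17799 + 24920)/(L + x(-21)))/(-41569) = 23859/(-2474) + ((17799 + 24920)/(21732 + 2*(-21)))/(-41569) = 23859*(-1/2474) + (42719/(21732 - 42))*(-1/41569) = -23859/2474 + (42719/21690)*(-1/41569) = -23859/2474 - 42719/901631610 = -5378033567449/557659150785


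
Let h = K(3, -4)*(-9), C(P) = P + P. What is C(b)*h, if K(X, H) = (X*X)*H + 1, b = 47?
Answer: 29610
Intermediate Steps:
C(P) = 2*P
K(X, H) = 1 + H*X² (K(X, H) = X²*H + 1 = H*X² + 1 = 1 + H*X²)
h = 315 (h = (1 - 4*3²)*(-9) = (1 - 4*9)*(-9) = (1 - 36)*(-9) = -35*(-9) = 315)
C(b)*h = (2*47)*315 = 94*315 = 29610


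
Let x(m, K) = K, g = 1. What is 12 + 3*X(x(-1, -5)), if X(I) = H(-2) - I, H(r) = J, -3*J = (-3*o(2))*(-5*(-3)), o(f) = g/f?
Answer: 99/2 ≈ 49.500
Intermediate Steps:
o(f) = 1/f
J = 15/2 (J = -(-3/2)*(-5*(-3))/3 = -(-3*½)*15/3 = -(-1)*15/2 = -⅓*(-45/2) = 15/2 ≈ 7.5000)
H(r) = 15/2
X(I) = 15/2 - I
12 + 3*X(x(-1, -5)) = 12 + 3*(15/2 - 1*(-5)) = 12 + 3*(15/2 + 5) = 12 + 3*(25/2) = 12 + 75/2 = 99/2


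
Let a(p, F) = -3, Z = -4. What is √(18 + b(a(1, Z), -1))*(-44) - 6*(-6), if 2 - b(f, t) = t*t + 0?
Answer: 36 - 44*√19 ≈ -155.79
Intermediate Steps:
b(f, t) = 2 - t² (b(f, t) = 2 - (t*t + 0) = 2 - (t² + 0) = 2 - t²)
√(18 + b(a(1, Z), -1))*(-44) - 6*(-6) = √(18 + (2 - 1*(-1)²))*(-44) - 6*(-6) = √(18 + (2 - 1*1))*(-44) + 36 = √(18 + (2 - 1))*(-44) + 36 = √(18 + 1)*(-44) + 36 = √19*(-44) + 36 = -44*√19 + 36 = 36 - 44*√19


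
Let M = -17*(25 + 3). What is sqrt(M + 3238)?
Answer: sqrt(2762) ≈ 52.555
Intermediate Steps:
M = -476 (M = -17*28 = -476)
sqrt(M + 3238) = sqrt(-476 + 3238) = sqrt(2762)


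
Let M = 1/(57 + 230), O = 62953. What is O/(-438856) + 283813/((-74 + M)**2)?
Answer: 930083339811125/17993501702424 ≈ 51.690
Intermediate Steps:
M = 1/287 ≈ 0.0034843
O/(-438856) + 283813/((-74 + M)**2) = 62953/(-438856) + 283813/((-74 + 1/287)**2) = 62953*(-1/438856) + 283813/((-21237/287)**2) = -5723/39896 + 283813/(451010169/82369) = -5723/39896 + 283813*(82369/451010169) = -5723/39896 + 23377392997/451010169 = 930083339811125/17993501702424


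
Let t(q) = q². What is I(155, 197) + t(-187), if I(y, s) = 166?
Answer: 35135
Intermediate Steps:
I(155, 197) + t(-187) = 166 + (-187)² = 166 + 34969 = 35135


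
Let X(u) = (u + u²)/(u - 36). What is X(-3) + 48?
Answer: 622/13 ≈ 47.846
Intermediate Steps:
X(u) = (u + u²)/(-36 + u)
X(-3) + 48 = -3*(1 - 3)/(-36 - 3) + 48 = -3*(-2)/(-39) + 48 = -3*(-1/39)*(-2) + 48 = -2/13 + 48 = 622/13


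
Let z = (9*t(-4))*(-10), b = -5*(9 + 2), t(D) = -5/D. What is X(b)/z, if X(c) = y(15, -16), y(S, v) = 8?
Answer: -16/225 ≈ -0.071111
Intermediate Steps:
b = -55 (b = -5*11 = -55)
z = -225/2 (z = (9*(-5/(-4)))*(-10) = (9*(-5*(-¼)))*(-10) = (9*(5/4))*(-10) = (45/4)*(-10) = -225/2 ≈ -112.50)
X(c) = 8
X(b)/z = 8/(-225/2) = 8*(-2/225) = -16/225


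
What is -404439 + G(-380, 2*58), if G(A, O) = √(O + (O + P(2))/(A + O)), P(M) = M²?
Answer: -404439 + √13981/11 ≈ -4.0443e+5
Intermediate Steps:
G(A, O) = √(O + (4 + O)/(A + O)) (G(A, O) = √(O + (O + 2²)/(A + O)) = √(O + (O + 4)/(A + O)) = √(O + (4 + O)/(A + O)))
-404439 + G(-380, 2*58) = -404439 + √((4 + 2*58 + (2*58)*(-380 + 2*58))/(-380 + 2*58)) = -404439 + √((4 + 116 + 116*(-380 + 116))/(-380 + 116)) = -404439 + √((4 + 116 + 116*(-264))/(-264)) = -404439 + √(-(4 + 116 - 30624)/264) = -404439 + √(-1/264*(-30504)) = -404439 + √(1271/11) = -404439 + √13981/11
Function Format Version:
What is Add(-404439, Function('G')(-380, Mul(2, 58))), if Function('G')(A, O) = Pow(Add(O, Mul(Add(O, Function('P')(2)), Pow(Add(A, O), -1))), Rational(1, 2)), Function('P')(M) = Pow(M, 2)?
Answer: Add(-404439, Mul(Rational(1, 11), Pow(13981, Rational(1, 2)))) ≈ -4.0443e+5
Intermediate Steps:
Function('G')(A, O) = Pow(Add(O, Mul(Pow(Add(A, O), -1), Add(4, O))), Rational(1, 2)) (Function('G')(A, O) = Pow(Add(O, Mul(Add(O, Pow(2, 2)), Pow(Add(A, O), -1))), Rational(1, 2)) = Pow(Add(O, Mul(Add(O, 4), Pow(Add(A, O), -1))), Rational(1, 2)) = Pow(Add(O, Mul(Add(4, O), Pow(Add(A, O), -1))), Rational(1, 2)) = Pow(Add(O, Mul(Pow(Add(A, O), -1), Add(4, O))), Rational(1, 2)))
Add(-404439, Function('G')(-380, Mul(2, 58))) = Add(-404439, Pow(Mul(Pow(Add(-380, Mul(2, 58)), -1), Add(4, Mul(2, 58), Mul(Mul(2, 58), Add(-380, Mul(2, 58))))), Rational(1, 2))) = Add(-404439, Pow(Mul(Pow(Add(-380, 116), -1), Add(4, 116, Mul(116, Add(-380, 116)))), Rational(1, 2))) = Add(-404439, Pow(Mul(Pow(-264, -1), Add(4, 116, Mul(116, -264))), Rational(1, 2))) = Add(-404439, Pow(Mul(Rational(-1, 264), Add(4, 116, -30624)), Rational(1, 2))) = Add(-404439, Pow(Mul(Rational(-1, 264), -30504), Rational(1, 2))) = Add(-404439, Pow(Rational(1271, 11), Rational(1, 2))) = Add(-404439, Mul(Rational(1, 11), Pow(13981, Rational(1, 2))))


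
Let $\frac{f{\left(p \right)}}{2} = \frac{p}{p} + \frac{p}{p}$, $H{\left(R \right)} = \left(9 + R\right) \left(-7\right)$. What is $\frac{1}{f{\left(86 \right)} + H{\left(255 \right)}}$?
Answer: $- \frac{1}{1844} \approx -0.0005423$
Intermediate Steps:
$H{\left(R \right)} = -63 - 7 R$
$f{\left(p \right)} = 4$ ($f{\left(p \right)} = 2 \left(\frac{p}{p} + \frac{p}{p}\right) = 2 \left(1 + 1\right) = 2 \cdot 2 = 4$)
$\frac{1}{f{\left(86 \right)} + H{\left(255 \right)}} = \frac{1}{4 - 1848} = \frac{1}{-1844} = - \frac{1}{1844}$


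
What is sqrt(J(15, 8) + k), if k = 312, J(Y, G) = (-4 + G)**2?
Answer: 2*sqrt(82) ≈ 18.111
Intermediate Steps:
sqrt(J(15, 8) + k) = sqrt((-4 + 8)**2 + 312) = sqrt(4**2 + 312) = sqrt(16 + 312) = sqrt(328) = 2*sqrt(82)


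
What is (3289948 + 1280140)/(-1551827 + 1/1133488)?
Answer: -5180139906944/1758977282575 ≈ -2.9450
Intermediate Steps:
(3289948 + 1280140)/(-1551827 + 1/1133488) = 4570088/(-1551827 + 1/1133488) = 4570088/(-1758977282575/1133488) = 4570088*(-1133488/1758977282575) = -5180139906944/1758977282575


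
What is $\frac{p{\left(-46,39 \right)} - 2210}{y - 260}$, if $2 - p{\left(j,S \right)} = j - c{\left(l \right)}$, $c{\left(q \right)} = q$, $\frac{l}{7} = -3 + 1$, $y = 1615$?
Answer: $- \frac{2176}{1355} \approx -1.6059$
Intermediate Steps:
$l = -14$ ($l = 7 \left(-3 + 1\right) = 7 \left(-2\right) = -14$)
$p{\left(j,S \right)} = -12 - j$ ($p{\left(j,S \right)} = 2 - \left(j - -14\right) = 2 - \left(j + 14\right) = 2 - \left(14 + j\right) = -12 - j$)
$\frac{p{\left(-46,39 \right)} - 2210}{y - 260} = \frac{\left(-12 - -46\right) - 2210}{1615 - 260} = \frac{\left(-12 + 46\right) - 2210}{1355} = \left(34 - 2210\right) \frac{1}{1355} = \left(-2176\right) \frac{1}{1355} = - \frac{2176}{1355}$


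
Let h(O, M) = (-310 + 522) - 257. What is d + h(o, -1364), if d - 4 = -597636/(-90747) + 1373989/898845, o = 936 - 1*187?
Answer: -99348128356/3021018045 ≈ -32.886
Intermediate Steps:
o = 749 (o = 936 - 187 = 749)
d = 36597683669/3021018045 (d = 4 + (-597636/(-90747) + 1373989/898845) = 4 + (-597636*(-1/90747) + 1373989*(1/898845)) = 4 + (66404/10083 + 1373989/898845) = 4 + 24513611489/3021018045 = 36597683669/3021018045 ≈ 12.114)
h(O, M) = -45 (h(O, M) = 212 - 257 = -45)
d + h(o, -1364) = 36597683669/3021018045 - 45 = -99348128356/3021018045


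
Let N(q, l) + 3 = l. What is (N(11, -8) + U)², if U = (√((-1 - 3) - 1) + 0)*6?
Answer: (11 - 6*I*√5)² ≈ -59.0 - 295.16*I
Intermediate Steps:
N(q, l) = -3 + l
U = 6*I*√5 (U = (√(-4 - 1) + 0)*6 = (√(-5) + 0)*6 = (I*√5 + 0)*6 = (I*√5)*6 = 6*I*√5 ≈ 13.416*I)
(N(11, -8) + U)² = ((-3 - 8) + 6*I*√5)² = (-11 + 6*I*√5)²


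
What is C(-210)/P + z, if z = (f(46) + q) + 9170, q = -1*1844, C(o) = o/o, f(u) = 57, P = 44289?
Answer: 326985688/44289 ≈ 7383.0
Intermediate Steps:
C(o) = 1
q = -1844
z = 7383 (z = (57 - 1844) + 9170 = -1787 + 9170 = 7383)
C(-210)/P + z = 1/44289 + 7383 = 326985688/44289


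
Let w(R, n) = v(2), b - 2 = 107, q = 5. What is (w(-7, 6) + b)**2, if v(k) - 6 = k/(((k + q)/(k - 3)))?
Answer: 644809/49 ≈ 13159.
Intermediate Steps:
v(k) = 6 + k*(-3 + k)/(5 + k) (v(k) = 6 + k/(((k + 5)/(k - 3))) = 6 + k/(((5 + k)/(-3 + k))) = 6 + k*((-3 + k)/(5 + k)) = 6 + k*(-3 + k)/(5 + k))
b = 109 (b = 2 + 107 = 109)
w(R, n) = 40/7 (w(R, n) = (30 + 2**2 + 3*2)/(5 + 2) = (30 + 4 + 6)/7 = (1/7)*40 = 40/7)
(w(-7, 6) + b)**2 = (40/7 + 109)**2 = (803/7)**2 = 644809/49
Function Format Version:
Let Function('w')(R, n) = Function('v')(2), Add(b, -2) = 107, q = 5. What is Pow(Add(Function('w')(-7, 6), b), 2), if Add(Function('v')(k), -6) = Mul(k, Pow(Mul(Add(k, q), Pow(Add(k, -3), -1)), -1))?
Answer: Rational(644809, 49) ≈ 13159.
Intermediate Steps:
Function('v')(k) = Add(6, Mul(k, Pow(Add(5, k), -1), Add(-3, k))) (Function('v')(k) = Add(6, Mul(k, Pow(Mul(Add(k, 5), Pow(Add(k, -3), -1)), -1))) = Add(6, Mul(k, Pow(Mul(Add(5, k), Pow(Add(-3, k), -1)), -1))) = Add(6, Mul(k, Pow(Mul(Pow(Add(-3, k), -1), Add(5, k)), -1))) = Add(6, Mul(k, Mul(Pow(Add(5, k), -1), Add(-3, k)))) = Add(6, Mul(k, Pow(Add(5, k), -1), Add(-3, k))))
b = 109 (b = Add(2, 107) = 109)
Function('w')(R, n) = Rational(40, 7) (Function('w')(R, n) = Mul(Pow(Add(5, 2), -1), Add(30, Pow(2, 2), Mul(3, 2))) = Mul(Pow(7, -1), Add(30, 4, 6)) = Mul(Rational(1, 7), 40) = Rational(40, 7))
Pow(Add(Function('w')(-7, 6), b), 2) = Pow(Add(Rational(40, 7), 109), 2) = Pow(Rational(803, 7), 2) = Rational(644809, 49)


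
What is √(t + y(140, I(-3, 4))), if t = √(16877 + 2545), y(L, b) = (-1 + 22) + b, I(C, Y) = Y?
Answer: √(25 + 3*√2158) ≈ 12.820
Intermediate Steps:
y(L, b) = 21 + b
t = 3*√2158 (t = √19422 = 3*√2158 ≈ 139.36)
√(t + y(140, I(-3, 4))) = √(3*√2158 + (21 + 4)) = √(3*√2158 + 25) = √(25 + 3*√2158)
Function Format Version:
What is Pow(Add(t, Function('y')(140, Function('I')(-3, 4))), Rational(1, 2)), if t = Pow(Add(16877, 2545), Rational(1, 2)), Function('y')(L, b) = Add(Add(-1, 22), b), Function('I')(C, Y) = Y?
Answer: Pow(Add(25, Mul(3, Pow(2158, Rational(1, 2)))), Rational(1, 2)) ≈ 12.820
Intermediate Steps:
Function('y')(L, b) = Add(21, b)
t = Mul(3, Pow(2158, Rational(1, 2))) (t = Pow(19422, Rational(1, 2)) = Mul(3, Pow(2158, Rational(1, 2))) ≈ 139.36)
Pow(Add(t, Function('y')(140, Function('I')(-3, 4))), Rational(1, 2)) = Pow(Add(Mul(3, Pow(2158, Rational(1, 2))), Add(21, 4)), Rational(1, 2)) = Pow(Add(Mul(3, Pow(2158, Rational(1, 2))), 25), Rational(1, 2)) = Pow(Add(25, Mul(3, Pow(2158, Rational(1, 2)))), Rational(1, 2))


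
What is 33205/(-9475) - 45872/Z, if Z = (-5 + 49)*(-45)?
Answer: 3688913/187605 ≈ 19.663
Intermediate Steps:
Z = -1980 (Z = 44*(-45) = -1980)
33205/(-9475) - 45872/Z = 33205/(-9475) - 45872/(-1980) = 33205*(-1/9475) - 45872*(-1/1980) = -6641/1895 + 11468/495 = 3688913/187605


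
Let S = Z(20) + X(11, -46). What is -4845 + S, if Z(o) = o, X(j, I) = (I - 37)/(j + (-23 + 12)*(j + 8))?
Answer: -955267/198 ≈ -4824.6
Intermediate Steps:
X(j, I) = (-37 + I)/(-88 - 10*j) (X(j, I) = (-37 + I)/(j - 11*(8 + j)) = (-37 + I)/(j + (-88 - 11*j)) = (-37 + I)/(-88 - 10*j))
S = 4043/198 (S = 20 + (37 - 1*(-46))/(2*(44 + 5*11)) = 20 + (37 + 46)/(2*(44 + 55)) = 20 + (½)*83/99 = 20 + (½)*(1/99)*83 = 20 + 83/198 = 4043/198 ≈ 20.419)
-4845 + S = -4845 + 4043/198 = -955267/198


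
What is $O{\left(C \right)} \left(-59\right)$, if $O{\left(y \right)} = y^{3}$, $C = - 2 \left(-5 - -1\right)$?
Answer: $-30208$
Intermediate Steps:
$C = 8$ ($C = - 2 \left(-5 + 1\right) = \left(-2\right) \left(-4\right) = 8$)
$O{\left(C \right)} \left(-59\right) = 8^{3} \left(-59\right) = 512 \left(-59\right) = -30208$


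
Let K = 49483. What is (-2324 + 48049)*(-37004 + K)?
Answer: 570602275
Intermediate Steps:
(-2324 + 48049)*(-37004 + K) = (-2324 + 48049)*(-37004 + 49483) = 45725*12479 = 570602275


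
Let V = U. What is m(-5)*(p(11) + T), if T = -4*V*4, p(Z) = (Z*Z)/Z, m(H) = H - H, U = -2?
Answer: 0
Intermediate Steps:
V = -2
m(H) = 0
p(Z) = Z (p(Z) = Z²/Z = Z)
T = 32 (T = -4*(-2)*4 = 8*4 = 32)
m(-5)*(p(11) + T) = 0*(11 + 32) = 0*43 = 0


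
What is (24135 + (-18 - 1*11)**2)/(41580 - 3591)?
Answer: 3568/5427 ≈ 0.65745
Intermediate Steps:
(24135 + (-18 - 1*11)**2)/(41580 - 3591) = (24135 + (-18 - 11)**2)/37989 = (24135 + (-29)**2)*(1/37989) = (24135 + 841)*(1/37989) = 24976*(1/37989) = 3568/5427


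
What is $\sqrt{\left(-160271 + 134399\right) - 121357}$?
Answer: $i \sqrt{147229} \approx 383.7 i$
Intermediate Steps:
$\sqrt{\left(-160271 + 134399\right) - 121357} = \sqrt{-25872 - 121357} = \sqrt{-147229} = i \sqrt{147229}$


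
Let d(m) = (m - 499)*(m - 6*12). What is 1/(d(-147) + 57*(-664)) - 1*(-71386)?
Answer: 7397445637/103626 ≈ 71386.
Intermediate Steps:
d(m) = (-499 + m)*(-72 + m) (d(m) = (-499 + m)*(m - 72) = (-499 + m)*(-72 + m))
1/(d(-147) + 57*(-664)) - 1*(-71386) = 1/((35928 + (-147)**2 - 571*(-147)) + 57*(-664)) - 1*(-71386) = 1/((35928 + 21609 + 83937) - 37848) + 71386 = 1/(141474 - 37848) + 71386 = 1/103626 + 71386 = 7397445637/103626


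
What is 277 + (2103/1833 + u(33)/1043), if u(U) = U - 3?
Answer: 177274094/637273 ≈ 278.18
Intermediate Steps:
u(U) = -3 + U
277 + (2103/1833 + u(33)/1043) = 277 + (2103/1833 + (-3 + 33)/1043) = 277 + (2103*(1/1833) + 30*(1/1043)) = 277 + (701/611 + 30/1043) = 277 + 749473/637273 = 177274094/637273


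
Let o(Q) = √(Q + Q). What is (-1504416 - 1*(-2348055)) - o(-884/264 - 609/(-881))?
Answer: 843639 - I*√4491982011/29073 ≈ 8.4364e+5 - 2.3053*I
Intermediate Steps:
o(Q) = √2*√Q (o(Q) = √(2*Q) = √2*√Q)
(-1504416 - 1*(-2348055)) - o(-884/264 - 609/(-881)) = (-1504416 - 1*(-2348055)) - √2*√(-884/264 - 609/(-881)) = (-1504416 + 2348055) - √2*√(-884*1/264 - 609*(-1/881)) = 843639 - √2*√(-221/66 + 609/881) = 843639 - √2*√(-154507/58146) = 843639 - √2*I*√8983964022/58146 = 843639 - I*√4491982011/29073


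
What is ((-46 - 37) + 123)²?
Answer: 1600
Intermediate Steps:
((-46 - 37) + 123)² = (-83 + 123)² = 40² = 1600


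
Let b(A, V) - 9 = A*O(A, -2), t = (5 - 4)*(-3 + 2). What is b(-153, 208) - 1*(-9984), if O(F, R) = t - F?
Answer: -13263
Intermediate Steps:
t = -1 (t = 1*(-1) = -1)
O(F, R) = -1 - F
b(A, V) = 9 + A*(-1 - A)
b(-153, 208) - 1*(-9984) = (9 - 1*(-153)*(1 - 153)) - 1*(-9984) = (9 - 1*(-153)*(-152)) + 9984 = (9 - 23256) + 9984 = -23247 + 9984 = -13263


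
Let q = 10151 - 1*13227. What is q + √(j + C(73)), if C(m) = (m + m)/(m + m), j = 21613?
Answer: -3076 + √21614 ≈ -2929.0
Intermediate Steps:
C(m) = 1 (C(m) = (2*m)/((2*m)) = (2*m)*(1/(2*m)) = 1)
q = -3076 (q = 10151 - 13227 = -3076)
q + √(j + C(73)) = -3076 + √(21613 + 1) = -3076 + √21614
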